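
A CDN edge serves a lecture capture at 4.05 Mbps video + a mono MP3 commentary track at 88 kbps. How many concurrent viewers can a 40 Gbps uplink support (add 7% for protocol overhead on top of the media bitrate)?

Audio: 88 kbps = 0.088 Mbps.
Per-viewer media rate: 4.138 Mbps.
On the wire with 7% overhead: 4.428 Mbps.
40 Gbps = 40,000 Mbps; 40,000 / 4.428 = 9034.12 → 9034 viewers.

9034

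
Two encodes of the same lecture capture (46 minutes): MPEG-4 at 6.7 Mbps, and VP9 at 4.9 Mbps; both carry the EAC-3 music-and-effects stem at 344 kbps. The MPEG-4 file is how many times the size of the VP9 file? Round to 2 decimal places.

46 min = 2760 s
Audio: 344 kbps = 0.344 Mbps.
MPEG-4: 7.044 Mbps × 2760 s = 19441.4 Mb = 2.430 GB.
VP9: 5.244 Mbps × 2760 s = 14473.4 Mb = 1.809 GB.
Ratio: 2.430 / 1.809 = 1.343.

1.34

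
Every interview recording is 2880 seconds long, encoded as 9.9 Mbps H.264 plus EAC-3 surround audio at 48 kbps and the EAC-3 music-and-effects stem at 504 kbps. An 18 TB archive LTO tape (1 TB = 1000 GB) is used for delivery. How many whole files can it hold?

4783

Audio total: 48 + 504 = 552 kbps = 0.552 Mbps.
Total bitrate: 10.452 Mbps.
Per item: 10.452 Mbps × 2880 s = 30,102 Mb = 3,763 MB.
Capacity: 18 TB = 144,000,000 Mb; 4783.77 items → 4783 complete.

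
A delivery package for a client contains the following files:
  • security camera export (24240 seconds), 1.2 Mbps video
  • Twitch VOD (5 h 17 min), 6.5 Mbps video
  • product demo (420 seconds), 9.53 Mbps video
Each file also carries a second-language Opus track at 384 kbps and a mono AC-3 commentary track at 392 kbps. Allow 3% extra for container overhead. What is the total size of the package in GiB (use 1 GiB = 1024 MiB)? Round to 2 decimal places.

22.86 GiB

Audio total: 384 + 392 = 776 kbps = 0.776 Mbps.
security camera export: 1.976 Mbps × 24240 s × 1.03 = 49335.2 Mb
Twitch VOD: 7.276 Mbps × 19020 s × 1.03 = 142541.2 Mb
product demo: 10.306 Mbps × 420 s × 1.03 = 4458.4 Mb
Total: 196334.8 Mb = 24541.8 MB.
= 22.86 GiB.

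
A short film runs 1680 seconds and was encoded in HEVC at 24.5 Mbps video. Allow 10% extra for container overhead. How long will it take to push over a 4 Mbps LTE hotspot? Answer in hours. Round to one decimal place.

File: 24.500 Mbps × 1680 s = 41160.0 Mb.
With 10% container overhead: ×1.10. → 45276.0 Mb.
At 4 Mbps: 45276.0 / 4 = 11319.0 s ≈ 3.14 hours.

3.1 hours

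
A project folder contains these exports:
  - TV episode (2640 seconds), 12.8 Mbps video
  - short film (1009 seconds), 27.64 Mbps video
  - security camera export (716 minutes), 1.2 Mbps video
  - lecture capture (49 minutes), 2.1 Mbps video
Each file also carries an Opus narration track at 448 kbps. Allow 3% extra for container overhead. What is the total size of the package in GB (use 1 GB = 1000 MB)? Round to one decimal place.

18.2 GB

Audio: 448 kbps = 0.448 Mbps.
TV episode: 13.248 Mbps × 2640 s × 1.03 = 36024.0 Mb
short film: 28.088 Mbps × 1009 s × 1.03 = 29191.0 Mb
security camera export: 1.648 Mbps × 42960 s × 1.03 = 72922.0 Mb
lecture capture: 2.548 Mbps × 2940 s × 1.03 = 7715.9 Mb
Total: 145852.9 Mb = 18231.6 MB.
= 18.23 GB.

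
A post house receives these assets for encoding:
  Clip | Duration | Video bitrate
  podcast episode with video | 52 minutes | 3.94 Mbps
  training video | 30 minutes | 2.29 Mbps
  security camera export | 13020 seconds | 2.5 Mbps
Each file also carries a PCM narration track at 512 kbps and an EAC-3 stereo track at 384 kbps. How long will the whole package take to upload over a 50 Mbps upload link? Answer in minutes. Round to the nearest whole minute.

Audio total: 512 + 384 = 896 kbps = 0.896 Mbps.
podcast episode with video: 4.836 Mbps × 3120 s = 15088.3 Mb
training video: 3.186 Mbps × 1800 s = 5734.8 Mb
security camera export: 3.396 Mbps × 13020 s = 44215.9 Mb
Total: 65039.0 Mb = 8129.9 MB.
At 50 Mbps: 65039.0 / 50 = 1301 s ≈ 21.7 minutes.

22 minutes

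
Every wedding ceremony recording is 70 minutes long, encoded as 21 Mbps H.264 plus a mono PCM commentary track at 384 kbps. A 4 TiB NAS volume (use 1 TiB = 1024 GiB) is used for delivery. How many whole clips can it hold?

391

70 min = 4200 s
Audio: 384 kbps = 0.384 Mbps.
Total bitrate: 21.384 Mbps.
Per item: 21.384 Mbps × 4200 s = 89,813 Mb = 11,227 MB.
Capacity: 4 TiB = 35,184,372 Mb; 391.75 items → 391 complete.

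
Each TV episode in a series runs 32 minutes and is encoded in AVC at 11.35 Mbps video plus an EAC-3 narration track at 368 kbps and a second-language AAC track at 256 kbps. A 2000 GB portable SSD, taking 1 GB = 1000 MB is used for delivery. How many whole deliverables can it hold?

32 min = 1920 s
Audio total: 368 + 256 = 624 kbps = 0.624 Mbps.
Total bitrate: 11.974 Mbps.
Per item: 11.974 Mbps × 1920 s = 22,990 Mb = 2,874 MB.
Capacity: 2000 GB = 16,000,000 Mb; 695.95 items → 695 complete.

695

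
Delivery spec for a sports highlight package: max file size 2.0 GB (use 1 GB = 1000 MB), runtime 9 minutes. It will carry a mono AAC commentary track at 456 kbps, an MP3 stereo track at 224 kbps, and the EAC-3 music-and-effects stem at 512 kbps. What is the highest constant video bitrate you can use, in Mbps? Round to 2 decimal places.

28.44 Mbps

Budget: 2.0 GB = 16000.0 Mb.
9 min = 540 s
Total bitrate budget: 16000.0 Mb / 540 s = 29.630 Mbps.
Audio total: 456 + 224 + 512 = 1192 kbps = 1.192 Mbps.
Video: 29.630 − 1.192 = 28.438 Mbps.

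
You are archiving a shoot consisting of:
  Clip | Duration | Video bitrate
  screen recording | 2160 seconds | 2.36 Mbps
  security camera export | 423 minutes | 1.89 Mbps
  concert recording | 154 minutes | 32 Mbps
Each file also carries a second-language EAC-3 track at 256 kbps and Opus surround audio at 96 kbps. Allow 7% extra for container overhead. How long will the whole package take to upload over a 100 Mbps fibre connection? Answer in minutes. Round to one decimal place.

64.5 minutes

Audio total: 256 + 96 = 352 kbps = 0.352 Mbps.
screen recording: 2.712 Mbps × 2160 s × 1.07 = 6268.0 Mb
security camera export: 2.242 Mbps × 25380 s × 1.07 = 60885.1 Mb
concert recording: 32.352 Mbps × 9240 s × 1.07 = 319857.8 Mb
Total: 387010.8 Mb = 48376.4 MB.
At 100 Mbps: 387010.8 / 100 = 3870 s ≈ 64.5 minutes.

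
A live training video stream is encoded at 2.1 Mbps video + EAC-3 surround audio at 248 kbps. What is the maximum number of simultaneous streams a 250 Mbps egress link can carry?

106

Audio: 248 kbps = 0.248 Mbps.
Per-viewer media rate: 2.348 Mbps.
250 Mbps = 250.0 Mbps; 250.0 / 2.348 = 106.47 → 106 viewers.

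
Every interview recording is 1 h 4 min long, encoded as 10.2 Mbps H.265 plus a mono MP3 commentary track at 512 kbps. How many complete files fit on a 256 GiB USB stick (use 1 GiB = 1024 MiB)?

53

1 h 4 min = 64 min = 3840 s
Audio: 512 kbps = 0.512 Mbps.
Total bitrate: 10.712 Mbps.
Per item: 10.712 Mbps × 3840 s = 41,134 Mb = 5,142 MB.
Capacity: 256 GiB = 2,199,023 Mb; 53.46 items → 53 complete.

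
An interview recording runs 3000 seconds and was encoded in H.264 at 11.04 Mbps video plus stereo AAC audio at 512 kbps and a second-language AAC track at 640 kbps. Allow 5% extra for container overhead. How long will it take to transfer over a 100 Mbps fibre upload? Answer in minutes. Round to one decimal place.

Audio total: 512 + 640 = 1152 kbps = 1.152 Mbps.
Total bitrate: 12.192 Mbps.
File: 12.192 Mbps × 3000 s = 36576.0 Mb.
With 5% container overhead: ×1.05. → 38404.8 Mb.
At 100 Mbps: 38404.8 / 100 = 384.0 s ≈ 6.4 minutes.

6.4 minutes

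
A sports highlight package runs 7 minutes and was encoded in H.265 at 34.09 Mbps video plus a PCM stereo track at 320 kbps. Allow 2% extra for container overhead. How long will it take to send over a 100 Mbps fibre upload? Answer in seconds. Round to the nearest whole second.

7 min = 420 s
Audio: 320 kbps = 0.320 Mbps.
Total bitrate: 34.410 Mbps.
File: 34.410 Mbps × 420 s = 14452.2 Mb.
With 2% container overhead: ×1.02. → 14741.2 Mb.
At 100 Mbps: 14741.2 / 100 = 147.4 s ≈ 147 seconds.

147 seconds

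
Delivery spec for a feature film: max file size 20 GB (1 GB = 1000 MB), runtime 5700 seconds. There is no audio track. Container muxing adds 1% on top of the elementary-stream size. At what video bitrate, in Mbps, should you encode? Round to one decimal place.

Budget: 20 GB = 160000.0 Mb.
Stream payload after overhead: 160000.0 / 1.01 = 158415.8 Mb.
Total bitrate budget: 158415.8 Mb / 5700 s = 27.792 Mbps.

27.8 Mbps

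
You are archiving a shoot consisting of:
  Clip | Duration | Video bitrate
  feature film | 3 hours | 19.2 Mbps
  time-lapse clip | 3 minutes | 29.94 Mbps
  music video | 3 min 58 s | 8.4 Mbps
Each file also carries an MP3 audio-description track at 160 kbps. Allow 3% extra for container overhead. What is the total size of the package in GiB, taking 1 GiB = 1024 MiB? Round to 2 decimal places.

25.97 GiB

Audio: 160 kbps = 0.160 Mbps.
feature film: 19.360 Mbps × 10800 s × 1.03 = 215360.6 Mb
time-lapse clip: 30.100 Mbps × 180 s × 1.03 = 5580.5 Mb
music video: 8.560 Mbps × 238 s × 1.03 = 2098.4 Mb
Total: 223039.6 Mb = 27879.9 MB.
= 25.97 GiB.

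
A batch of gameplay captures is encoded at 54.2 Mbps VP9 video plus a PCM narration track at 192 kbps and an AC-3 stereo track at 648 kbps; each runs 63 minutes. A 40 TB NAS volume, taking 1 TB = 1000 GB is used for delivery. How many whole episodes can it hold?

1538

63 min = 3780 s
Audio total: 192 + 648 = 840 kbps = 0.840 Mbps.
Total bitrate: 55.040 Mbps.
Per item: 55.040 Mbps × 3780 s = 208,051 Mb = 26,006 MB.
Capacity: 40 TB = 320,000,000 Mb; 1538.08 items → 1538 complete.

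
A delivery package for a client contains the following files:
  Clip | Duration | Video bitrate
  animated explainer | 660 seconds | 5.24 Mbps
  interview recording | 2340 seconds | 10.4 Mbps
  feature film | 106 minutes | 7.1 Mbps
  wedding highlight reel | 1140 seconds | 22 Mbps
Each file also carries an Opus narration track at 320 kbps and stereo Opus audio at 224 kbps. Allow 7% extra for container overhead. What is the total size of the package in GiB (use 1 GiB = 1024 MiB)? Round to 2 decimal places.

12.92 GiB

Audio total: 320 + 224 = 544 kbps = 0.544 Mbps.
animated explainer: 5.784 Mbps × 660 s × 1.07 = 4084.7 Mb
interview recording: 10.944 Mbps × 2340 s × 1.07 = 27401.6 Mb
feature film: 7.644 Mbps × 6360 s × 1.07 = 52018.9 Mb
wedding highlight reel: 22.544 Mbps × 1140 s × 1.07 = 27499.2 Mb
Total: 111004.4 Mb = 13875.5 MB.
= 12.92 GiB.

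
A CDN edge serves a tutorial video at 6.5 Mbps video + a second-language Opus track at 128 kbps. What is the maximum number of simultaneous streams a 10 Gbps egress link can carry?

Audio: 128 kbps = 0.128 Mbps.
Per-viewer media rate: 6.628 Mbps.
10 Gbps = 10,000 Mbps; 10,000 / 6.628 = 1508.75 → 1508 viewers.

1508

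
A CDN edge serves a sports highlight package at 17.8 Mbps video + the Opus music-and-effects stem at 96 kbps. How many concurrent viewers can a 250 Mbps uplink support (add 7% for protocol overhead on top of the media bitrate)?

Audio: 96 kbps = 0.096 Mbps.
Per-viewer media rate: 17.896 Mbps.
On the wire with 7% overhead: 19.149 Mbps.
250 Mbps = 250.0 Mbps; 250.0 / 19.149 = 13.06 → 13 viewers.

13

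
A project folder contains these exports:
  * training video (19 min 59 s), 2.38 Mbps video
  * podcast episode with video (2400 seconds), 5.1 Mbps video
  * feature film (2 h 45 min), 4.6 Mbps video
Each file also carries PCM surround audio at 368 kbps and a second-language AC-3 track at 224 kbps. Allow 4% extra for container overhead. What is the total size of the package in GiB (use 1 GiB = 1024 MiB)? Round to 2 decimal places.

8.31 GiB

Audio total: 368 + 224 = 592 kbps = 0.592 Mbps.
training video: 2.972 Mbps × 1199 s × 1.04 = 3706.0 Mb
podcast episode with video: 5.692 Mbps × 2400 s × 1.04 = 14207.2 Mb
feature film: 5.192 Mbps × 9900 s × 1.04 = 53456.8 Mb
Total: 71370.0 Mb = 8921.3 MB.
= 8.309 GiB.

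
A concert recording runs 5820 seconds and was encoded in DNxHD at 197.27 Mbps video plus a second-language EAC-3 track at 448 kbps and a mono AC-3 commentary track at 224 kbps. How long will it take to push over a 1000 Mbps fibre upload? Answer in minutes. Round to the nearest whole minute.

19 minutes

Audio total: 448 + 224 = 672 kbps = 0.672 Mbps.
Total bitrate: 197.942 Mbps.
File: 197.942 Mbps × 5820 s = 1152022.4 Mb.
At 1000 Mbps: 1152022.4 / 1000 = 1152.0 s ≈ 19.2 minutes.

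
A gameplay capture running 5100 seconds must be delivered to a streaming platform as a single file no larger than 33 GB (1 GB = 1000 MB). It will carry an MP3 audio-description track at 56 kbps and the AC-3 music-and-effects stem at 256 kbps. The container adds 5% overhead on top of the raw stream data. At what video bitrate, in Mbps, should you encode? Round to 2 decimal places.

Budget: 33 GB = 264000.0 Mb.
Stream payload after overhead: 264000.0 / 1.05 = 251428.6 Mb.
Total bitrate budget: 251428.6 Mb / 5100 s = 49.300 Mbps.
Audio total: 56 + 256 = 312 kbps = 0.312 Mbps.
Video: 49.300 − 0.312 = 48.988 Mbps.

48.99 Mbps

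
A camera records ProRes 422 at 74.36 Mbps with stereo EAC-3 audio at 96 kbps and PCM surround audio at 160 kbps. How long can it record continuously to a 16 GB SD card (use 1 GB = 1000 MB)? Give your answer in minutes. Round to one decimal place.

28.6 minutes

Audio total: 96 + 160 = 256 kbps = 0.256 Mbps.
Total bitrate: 74.36 + 0.256 = 74.616 Mbps.
Capacity: 16 GB = 128,000 Mb.
Recording time: 128,000 / 74.616 = 1,715 s ≈ 28.6 minutes.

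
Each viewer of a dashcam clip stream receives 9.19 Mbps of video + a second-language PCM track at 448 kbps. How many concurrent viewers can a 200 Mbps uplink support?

20

Audio: 448 kbps = 0.448 Mbps.
Per-viewer media rate: 9.638 Mbps.
200 Mbps = 200.0 Mbps; 200.0 / 9.638 = 20.75 → 20 viewers.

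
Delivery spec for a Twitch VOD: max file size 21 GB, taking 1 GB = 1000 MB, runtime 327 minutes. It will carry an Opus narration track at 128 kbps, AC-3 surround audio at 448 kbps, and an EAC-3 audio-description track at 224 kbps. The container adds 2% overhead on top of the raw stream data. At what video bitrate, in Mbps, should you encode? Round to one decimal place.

Budget: 21 GB = 168000.0 Mb.
Stream payload after overhead: 168000.0 / 1.02 = 164705.9 Mb.
327 min = 19620 s
Total bitrate budget: 164705.9 Mb / 19620 s = 8.395 Mbps.
Audio total: 128 + 448 + 224 = 800 kbps = 0.800 Mbps.
Video: 8.395 − 0.800 = 7.595 Mbps.

7.6 Mbps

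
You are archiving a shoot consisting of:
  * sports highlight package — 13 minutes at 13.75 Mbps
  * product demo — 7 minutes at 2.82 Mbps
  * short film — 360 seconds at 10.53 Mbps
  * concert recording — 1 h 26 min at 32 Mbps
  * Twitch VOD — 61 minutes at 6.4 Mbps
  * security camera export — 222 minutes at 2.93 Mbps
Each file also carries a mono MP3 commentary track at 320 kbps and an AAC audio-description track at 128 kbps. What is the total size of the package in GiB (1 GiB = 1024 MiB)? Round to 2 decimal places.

29.56 GiB

Audio total: 320 + 128 = 448 kbps = 0.448 Mbps.
sports highlight package: 14.198 Mbps × 780 s = 11074.4 Mb
product demo: 3.268 Mbps × 420 s = 1372.6 Mb
short film: 10.978 Mbps × 360 s = 3952.1 Mb
concert recording: 32.448 Mbps × 5160 s = 167431.7 Mb
Twitch VOD: 6.848 Mbps × 3660 s = 25063.7 Mb
security camera export: 3.378 Mbps × 13320 s = 44995.0 Mb
Total: 253889.4 Mb = 31736.2 MB.
= 29.56 GiB.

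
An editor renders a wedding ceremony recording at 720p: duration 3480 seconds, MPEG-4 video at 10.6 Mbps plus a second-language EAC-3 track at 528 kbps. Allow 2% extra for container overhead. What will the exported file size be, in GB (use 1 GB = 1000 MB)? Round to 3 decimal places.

Audio: 528 kbps = 0.528 Mbps.
Total bitrate: 10.6 + 0.528 = 11.128 Mbps.
Stream data: 11.128 Mbps × 3480 s = 38725.4 Mb.
With 2% container overhead: ×1.02.
39,500 Mb ÷ 8 = 4,937 MB → 4.937 GB.

4.937 GB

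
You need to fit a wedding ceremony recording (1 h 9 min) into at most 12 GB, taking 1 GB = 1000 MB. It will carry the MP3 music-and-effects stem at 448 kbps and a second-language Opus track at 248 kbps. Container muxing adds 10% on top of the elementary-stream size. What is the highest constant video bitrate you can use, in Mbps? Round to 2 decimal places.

20.38 Mbps

Budget: 12 GB = 96000.0 Mb.
Stream payload after overhead: 96000.0 / 1.10 = 87272.7 Mb.
1 h 9 min = 69 min = 4140 s
Total bitrate budget: 87272.7 Mb / 4140 s = 21.080 Mbps.
Audio total: 448 + 248 = 696 kbps = 0.696 Mbps.
Video: 21.080 − 0.696 = 20.384 Mbps.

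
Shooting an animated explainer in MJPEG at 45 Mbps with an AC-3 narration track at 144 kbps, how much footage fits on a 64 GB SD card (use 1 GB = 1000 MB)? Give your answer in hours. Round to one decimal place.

Audio: 144 kbps = 0.144 Mbps.
Total bitrate: 45 + 0.144 = 45.144 Mbps.
Capacity: 64 GB = 512,000 Mb.
Recording time: 512,000 / 45.144 = 11,341 s ≈ 3.15 hours.

3.2 hours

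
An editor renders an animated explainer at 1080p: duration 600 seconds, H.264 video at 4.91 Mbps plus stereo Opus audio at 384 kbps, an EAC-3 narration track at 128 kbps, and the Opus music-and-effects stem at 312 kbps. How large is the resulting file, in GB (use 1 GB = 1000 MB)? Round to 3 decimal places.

0.430 GB

Audio total: 384 + 128 + 312 = 824 kbps = 0.824 Mbps.
Total bitrate: 4.91 + 0.824 = 5.734 Mbps.
Stream data: 5.734 Mbps × 600 s = 3440.4 Mb.
3,440 Mb ÷ 8 = 430.1 MB → 0.43 GB.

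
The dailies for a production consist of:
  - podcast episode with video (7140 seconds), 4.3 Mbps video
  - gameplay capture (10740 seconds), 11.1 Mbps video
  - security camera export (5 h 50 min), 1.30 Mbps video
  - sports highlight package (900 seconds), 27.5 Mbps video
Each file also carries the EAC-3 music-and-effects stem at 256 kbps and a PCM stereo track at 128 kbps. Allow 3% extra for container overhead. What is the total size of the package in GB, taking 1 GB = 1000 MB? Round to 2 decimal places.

Audio total: 256 + 128 = 384 kbps = 0.384 Mbps.
podcast episode with video: 4.684 Mbps × 7140 s × 1.03 = 34447.1 Mb
gameplay capture: 11.484 Mbps × 10740 s × 1.03 = 127038.3 Mb
security camera export: 1.684 Mbps × 21000 s × 1.03 = 36424.9 Mb
sports highlight package: 27.884 Mbps × 900 s × 1.03 = 25848.5 Mb
Total: 223758.8 Mb = 27969.8 MB.
= 27.97 GB.

27.97 GB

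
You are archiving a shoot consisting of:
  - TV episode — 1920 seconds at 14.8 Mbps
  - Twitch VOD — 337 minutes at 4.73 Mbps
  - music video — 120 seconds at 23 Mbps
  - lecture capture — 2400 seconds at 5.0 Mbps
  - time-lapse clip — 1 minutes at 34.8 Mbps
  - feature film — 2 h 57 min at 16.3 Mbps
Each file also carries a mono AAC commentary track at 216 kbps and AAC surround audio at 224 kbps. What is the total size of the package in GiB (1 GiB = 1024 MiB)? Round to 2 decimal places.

Audio total: 216 + 224 = 440 kbps = 0.440 Mbps.
TV episode: 15.240 Mbps × 1920 s = 29260.8 Mb
Twitch VOD: 5.170 Mbps × 20220 s = 104537.4 Mb
music video: 23.440 Mbps × 120 s = 2812.8 Mb
lecture capture: 5.440 Mbps × 2400 s = 13056.0 Mb
time-lapse clip: 35.240 Mbps × 60 s = 2114.4 Mb
feature film: 16.740 Mbps × 10620 s = 177778.8 Mb
Total: 329560.2 Mb = 41195.0 MB.
= 38.37 GiB.

38.37 GiB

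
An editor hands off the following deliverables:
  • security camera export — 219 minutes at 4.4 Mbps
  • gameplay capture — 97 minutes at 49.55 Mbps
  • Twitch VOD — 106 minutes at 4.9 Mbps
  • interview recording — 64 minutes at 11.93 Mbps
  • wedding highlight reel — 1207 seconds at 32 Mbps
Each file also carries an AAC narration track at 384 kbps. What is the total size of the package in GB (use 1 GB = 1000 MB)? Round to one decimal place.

59.2 GB

Audio: 384 kbps = 0.384 Mbps.
security camera export: 4.784 Mbps × 13140 s = 62861.8 Mb
gameplay capture: 49.934 Mbps × 5820 s = 290615.9 Mb
Twitch VOD: 5.284 Mbps × 6360 s = 33606.2 Mb
interview recording: 12.314 Mbps × 3840 s = 47285.8 Mb
wedding highlight reel: 32.384 Mbps × 1207 s = 39087.5 Mb
Total: 473457.1 Mb = 59182.1 MB.
= 59.18 GB.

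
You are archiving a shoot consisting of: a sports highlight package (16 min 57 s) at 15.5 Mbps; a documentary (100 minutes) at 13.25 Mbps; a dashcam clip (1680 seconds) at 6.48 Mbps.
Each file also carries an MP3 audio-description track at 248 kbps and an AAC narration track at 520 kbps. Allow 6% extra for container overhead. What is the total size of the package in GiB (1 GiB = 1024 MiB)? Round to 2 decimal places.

Audio total: 248 + 520 = 768 kbps = 0.768 Mbps.
sports highlight package: 16.268 Mbps × 1017 s × 1.06 = 17537.2 Mb
documentary: 14.018 Mbps × 6000 s × 1.06 = 89154.5 Mb
dashcam clip: 7.248 Mbps × 1680 s × 1.06 = 12907.2 Mb
Total: 119598.9 Mb = 14949.9 MB.
= 13.92 GiB.

13.92 GiB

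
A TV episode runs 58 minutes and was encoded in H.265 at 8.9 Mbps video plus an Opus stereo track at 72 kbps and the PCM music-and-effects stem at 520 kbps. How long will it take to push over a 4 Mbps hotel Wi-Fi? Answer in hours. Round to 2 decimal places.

2.29 hours

58 min = 3480 s
Audio total: 72 + 520 = 592 kbps = 0.592 Mbps.
Total bitrate: 9.492 Mbps.
File: 9.492 Mbps × 3480 s = 33032.2 Mb.
At 4 Mbps: 33032.2 / 4 = 8258.0 s ≈ 2.29 hours.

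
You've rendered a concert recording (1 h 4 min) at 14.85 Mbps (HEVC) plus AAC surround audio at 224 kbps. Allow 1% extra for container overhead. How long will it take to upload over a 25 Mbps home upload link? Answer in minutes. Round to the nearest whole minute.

39 minutes

1 h 4 min = 64 min = 3840 s
Audio: 224 kbps = 0.224 Mbps.
Total bitrate: 15.074 Mbps.
File: 15.074 Mbps × 3840 s = 57884.2 Mb.
With 1% container overhead: ×1.01. → 58463.0 Mb.
At 25 Mbps: 58463.0 / 25 = 2338.5 s ≈ 39 minutes.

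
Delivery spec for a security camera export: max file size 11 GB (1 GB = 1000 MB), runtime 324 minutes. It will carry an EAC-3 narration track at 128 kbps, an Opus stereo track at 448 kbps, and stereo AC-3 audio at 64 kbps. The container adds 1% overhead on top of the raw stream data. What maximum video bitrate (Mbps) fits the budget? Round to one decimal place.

3.8 Mbps

Budget: 11 GB = 88000.0 Mb.
Stream payload after overhead: 88000.0 / 1.01 = 87128.7 Mb.
324 min = 19440 s
Total bitrate budget: 87128.7 Mb / 19440 s = 4.482 Mbps.
Audio total: 128 + 448 + 64 = 640 kbps = 0.640 Mbps.
Video: 4.482 − 0.640 = 3.842 Mbps.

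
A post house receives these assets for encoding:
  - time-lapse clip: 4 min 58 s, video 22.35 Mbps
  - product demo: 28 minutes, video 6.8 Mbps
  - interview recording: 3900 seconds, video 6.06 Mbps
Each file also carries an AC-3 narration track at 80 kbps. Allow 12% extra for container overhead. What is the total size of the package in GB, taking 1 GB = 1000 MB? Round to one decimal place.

Audio: 80 kbps = 0.080 Mbps.
time-lapse clip: 22.430 Mbps × 298 s × 1.12 = 7486.2 Mb
product demo: 6.880 Mbps × 1680 s × 1.12 = 12945.4 Mb
interview recording: 6.140 Mbps × 3900 s × 1.12 = 26819.5 Mb
Total: 47251.2 Mb = 5906.4 MB.
= 5.906 GB.

5.9 GB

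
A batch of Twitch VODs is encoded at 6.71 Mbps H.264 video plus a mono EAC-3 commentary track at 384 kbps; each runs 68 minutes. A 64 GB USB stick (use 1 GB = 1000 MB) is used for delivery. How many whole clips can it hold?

68 min = 4080 s
Audio: 384 kbps = 0.384 Mbps.
Total bitrate: 7.094 Mbps.
Per item: 7.094 Mbps × 4080 s = 28,944 Mb = 3,618 MB.
Capacity: 64 GB = 512,000 Mb; 17.69 items → 17 complete.

17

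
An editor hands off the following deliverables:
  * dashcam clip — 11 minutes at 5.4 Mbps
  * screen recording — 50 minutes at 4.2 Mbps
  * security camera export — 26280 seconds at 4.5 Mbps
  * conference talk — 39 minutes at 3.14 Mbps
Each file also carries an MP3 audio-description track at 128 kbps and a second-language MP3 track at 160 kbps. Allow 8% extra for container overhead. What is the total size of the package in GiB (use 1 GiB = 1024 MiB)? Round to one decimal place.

Audio total: 128 + 160 = 288 kbps = 0.288 Mbps.
dashcam clip: 5.688 Mbps × 660 s × 1.08 = 4054.4 Mb
screen recording: 4.488 Mbps × 3000 s × 1.08 = 14541.1 Mb
security camera export: 4.788 Mbps × 26280 s × 1.08 = 135894.9 Mb
conference talk: 3.428 Mbps × 2340 s × 1.08 = 8663.2 Mb
Total: 163153.7 Mb = 20394.2 MB.
= 18.99 GiB.

19.0 GiB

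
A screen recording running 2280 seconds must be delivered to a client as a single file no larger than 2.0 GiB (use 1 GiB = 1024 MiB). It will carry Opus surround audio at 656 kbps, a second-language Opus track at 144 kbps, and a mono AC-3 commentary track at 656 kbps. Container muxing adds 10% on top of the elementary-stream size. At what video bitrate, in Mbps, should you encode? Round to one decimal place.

5.4 Mbps

Budget: 2.0 GiB = 17179.9 Mb.
Stream payload after overhead: 17179.9 / 1.10 = 15618.1 Mb.
Total bitrate budget: 15618.1 Mb / 2280 s = 6.850 Mbps.
Audio total: 656 + 144 + 656 = 1456 kbps = 1.456 Mbps.
Video: 6.850 − 1.456 = 5.394 Mbps.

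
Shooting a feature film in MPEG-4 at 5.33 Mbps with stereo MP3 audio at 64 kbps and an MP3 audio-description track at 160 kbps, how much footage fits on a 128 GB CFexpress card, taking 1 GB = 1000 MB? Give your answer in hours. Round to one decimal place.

Audio total: 64 + 160 = 224 kbps = 0.224 Mbps.
Total bitrate: 5.33 + 0.224 = 5.554 Mbps.
Capacity: 128 GB = 1,024,000 Mb.
Recording time: 1,024,000 / 5.554 = 184,372 s ≈ 51.2 hours.

51.2 hours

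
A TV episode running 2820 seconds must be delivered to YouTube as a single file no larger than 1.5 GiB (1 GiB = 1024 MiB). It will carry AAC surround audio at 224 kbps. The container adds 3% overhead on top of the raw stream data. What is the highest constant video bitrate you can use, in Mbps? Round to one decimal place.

Budget: 1.5 GiB = 12884.9 Mb.
Stream payload after overhead: 12884.9 / 1.03 = 12509.6 Mb.
Total bitrate budget: 12509.6 Mb / 2820 s = 4.436 Mbps.
Audio: 224 kbps = 0.224 Mbps.
Video: 4.436 − 0.224 = 4.212 Mbps.

4.2 Mbps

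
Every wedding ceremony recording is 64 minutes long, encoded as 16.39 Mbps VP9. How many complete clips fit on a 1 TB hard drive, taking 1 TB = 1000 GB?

127

64 min = 3840 s
Per item: 16.390 Mbps × 3840 s = 62,938 Mb = 7,867 MB.
Capacity: 1 TB = 8,000,000 Mb; 127.11 items → 127 complete.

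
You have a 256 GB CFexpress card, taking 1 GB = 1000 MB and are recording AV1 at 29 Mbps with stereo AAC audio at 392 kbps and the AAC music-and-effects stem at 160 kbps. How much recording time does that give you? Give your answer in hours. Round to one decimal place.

19.3 hours

Audio total: 392 + 160 = 552 kbps = 0.552 Mbps.
Total bitrate: 29 + 0.552 = 29.552 Mbps.
Capacity: 256 GB = 2,048,000 Mb.
Recording time: 2,048,000 / 29.552 = 69,302 s ≈ 19.3 hours.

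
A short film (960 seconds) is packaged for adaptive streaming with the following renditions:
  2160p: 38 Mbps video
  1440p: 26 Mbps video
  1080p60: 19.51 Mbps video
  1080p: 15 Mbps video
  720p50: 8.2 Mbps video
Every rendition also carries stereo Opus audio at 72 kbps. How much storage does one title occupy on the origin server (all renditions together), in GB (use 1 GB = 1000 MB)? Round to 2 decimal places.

12.85 GB

Audio: 72 kbps = 0.072 Mbps.
Sum of rendition bitrates: (38+0.072) + (26+0.072) + (19.51+0.072) + (15+0.072) + (8.2+0.072) = 107.070 Mbps.
× 960 s = 102,787 Mb = 12,848 MB = 12.85 GB.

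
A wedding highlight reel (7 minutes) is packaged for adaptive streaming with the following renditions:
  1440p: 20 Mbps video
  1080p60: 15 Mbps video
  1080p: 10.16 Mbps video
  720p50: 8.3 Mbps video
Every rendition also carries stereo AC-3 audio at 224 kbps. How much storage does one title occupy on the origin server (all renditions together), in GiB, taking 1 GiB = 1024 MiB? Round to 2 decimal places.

2.66 GiB

7 min = 420 s
Audio: 224 kbps = 0.224 Mbps.
Sum of rendition bitrates: (20+0.224) + (15+0.224) + (10.16+0.224) + (8.3+0.224) = 54.356 Mbps.
× 420 s = 22,830 Mb = 2,854 MB = 2.658 GiB.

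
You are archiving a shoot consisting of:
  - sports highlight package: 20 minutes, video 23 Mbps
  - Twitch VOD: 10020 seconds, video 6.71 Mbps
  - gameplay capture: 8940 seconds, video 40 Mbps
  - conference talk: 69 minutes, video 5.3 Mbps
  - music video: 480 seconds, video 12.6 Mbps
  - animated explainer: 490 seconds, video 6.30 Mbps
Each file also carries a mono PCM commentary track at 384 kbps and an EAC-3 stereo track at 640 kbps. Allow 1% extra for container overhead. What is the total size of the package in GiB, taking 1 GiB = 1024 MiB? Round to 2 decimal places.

Audio total: 384 + 640 = 1024 kbps = 1.024 Mbps.
sports highlight package: 24.024 Mbps × 1200 s × 1.01 = 29117.1 Mb
Twitch VOD: 7.734 Mbps × 10020 s × 1.01 = 78269.6 Mb
gameplay capture: 41.024 Mbps × 8940 s × 1.01 = 370422.1 Mb
conference talk: 6.324 Mbps × 4140 s × 1.01 = 26443.2 Mb
music video: 13.624 Mbps × 480 s × 1.01 = 6604.9 Mb
animated explainer: 7.324 Mbps × 490 s × 1.01 = 3624.6 Mb
Total: 514481.6 Mb = 64310.2 MB.
= 59.89 GiB.

59.89 GiB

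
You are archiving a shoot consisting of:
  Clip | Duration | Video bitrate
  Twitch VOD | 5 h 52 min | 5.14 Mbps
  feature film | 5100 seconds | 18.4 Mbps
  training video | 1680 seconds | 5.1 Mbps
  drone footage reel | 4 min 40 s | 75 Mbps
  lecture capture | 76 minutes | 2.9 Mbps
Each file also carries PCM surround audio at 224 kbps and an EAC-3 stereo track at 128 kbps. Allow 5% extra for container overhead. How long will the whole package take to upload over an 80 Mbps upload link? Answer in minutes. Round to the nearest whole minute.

56 minutes

Audio total: 224 + 128 = 352 kbps = 0.352 Mbps.
Twitch VOD: 5.492 Mbps × 21120 s × 1.05 = 121790.6 Mb
feature film: 18.752 Mbps × 5100 s × 1.05 = 100417.0 Mb
training video: 5.452 Mbps × 1680 s × 1.05 = 9617.3 Mb
drone footage reel: 75.352 Mbps × 280 s × 1.05 = 22153.5 Mb
lecture capture: 3.252 Mbps × 4560 s × 1.05 = 15570.6 Mb
Total: 269548.9 Mb = 33693.6 MB.
At 80 Mbps: 269548.9 / 80 = 3369 s ≈ 56.2 minutes.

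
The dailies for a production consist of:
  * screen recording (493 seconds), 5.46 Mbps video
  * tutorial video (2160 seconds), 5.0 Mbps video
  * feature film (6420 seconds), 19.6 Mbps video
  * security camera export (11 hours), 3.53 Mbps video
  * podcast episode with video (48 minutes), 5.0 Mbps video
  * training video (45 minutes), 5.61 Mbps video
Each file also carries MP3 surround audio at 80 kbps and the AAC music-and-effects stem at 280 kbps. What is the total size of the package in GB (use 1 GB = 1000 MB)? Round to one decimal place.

41.0 GB

Audio total: 80 + 280 = 360 kbps = 0.360 Mbps.
screen recording: 5.820 Mbps × 493 s = 2869.3 Mb
tutorial video: 5.360 Mbps × 2160 s = 11577.6 Mb
feature film: 19.960 Mbps × 6420 s = 128143.2 Mb
security camera export: 3.890 Mbps × 39600 s = 154044.0 Mb
podcast episode with video: 5.360 Mbps × 2880 s = 15436.8 Mb
training video: 5.970 Mbps × 2700 s = 16119.0 Mb
Total: 328189.9 Mb = 41023.7 MB.
= 41.02 GB.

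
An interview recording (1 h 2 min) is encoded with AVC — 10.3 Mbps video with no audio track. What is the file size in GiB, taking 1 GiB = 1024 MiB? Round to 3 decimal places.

4.461 GiB

1 h 2 min = 62 min = 3720 s
Total bitrate: 10.3 Mbps.
Stream data: 10.300 Mbps × 3720 s = 38316.0 Mb.
38,316 Mb = 4,789,500,000 bytes ÷ 1,073,741,824 = 4.461 GiB.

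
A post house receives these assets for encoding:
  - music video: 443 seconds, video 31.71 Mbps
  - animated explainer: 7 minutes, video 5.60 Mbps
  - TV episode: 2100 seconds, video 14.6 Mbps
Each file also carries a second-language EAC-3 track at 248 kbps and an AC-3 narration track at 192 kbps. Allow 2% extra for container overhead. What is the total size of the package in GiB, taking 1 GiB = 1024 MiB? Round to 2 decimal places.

5.74 GiB

Audio total: 248 + 192 = 440 kbps = 0.440 Mbps.
music video: 32.150 Mbps × 443 s × 1.02 = 14527.3 Mb
animated explainer: 6.040 Mbps × 420 s × 1.02 = 2587.5 Mb
TV episode: 15.040 Mbps × 2100 s × 1.02 = 32215.7 Mb
Total: 49330.5 Mb = 6166.3 MB.
= 5.743 GiB.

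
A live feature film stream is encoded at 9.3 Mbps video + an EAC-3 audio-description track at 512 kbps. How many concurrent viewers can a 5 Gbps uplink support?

509

Audio: 512 kbps = 0.512 Mbps.
Per-viewer media rate: 9.812 Mbps.
5 Gbps = 5,000 Mbps; 5,000 / 9.812 = 509.58 → 509 viewers.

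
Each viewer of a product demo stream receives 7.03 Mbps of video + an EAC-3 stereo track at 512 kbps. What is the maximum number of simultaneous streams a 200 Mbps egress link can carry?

Audio: 512 kbps = 0.512 Mbps.
Per-viewer media rate: 7.542 Mbps.
200 Mbps = 200.0 Mbps; 200.0 / 7.542 = 26.52 → 26 viewers.

26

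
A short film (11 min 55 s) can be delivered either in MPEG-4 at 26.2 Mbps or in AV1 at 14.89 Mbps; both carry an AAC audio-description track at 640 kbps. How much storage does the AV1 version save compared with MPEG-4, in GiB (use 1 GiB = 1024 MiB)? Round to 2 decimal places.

11 min 55 s = 715 s
Audio: 640 kbps = 0.640 Mbps.
MPEG-4: 26.840 Mbps × 715 s = 19190.6 Mb = 2.234 GiB.
AV1: 15.530 Mbps × 715 s = 11104.0 Mb = 1.293 GiB.
Saving: 2.234 − 1.293 = 0.941 GiB.

0.94 GiB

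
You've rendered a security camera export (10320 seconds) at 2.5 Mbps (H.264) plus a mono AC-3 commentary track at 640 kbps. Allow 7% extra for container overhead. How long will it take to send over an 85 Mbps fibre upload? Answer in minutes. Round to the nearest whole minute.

Audio: 640 kbps = 0.640 Mbps.
Total bitrate: 3.140 Mbps.
File: 3.140 Mbps × 10320 s = 32404.8 Mb.
With 7% container overhead: ×1.07. → 34673.1 Mb.
At 85 Mbps: 34673.1 / 85 = 407.9 s ≈ 6.8 minutes.

7 minutes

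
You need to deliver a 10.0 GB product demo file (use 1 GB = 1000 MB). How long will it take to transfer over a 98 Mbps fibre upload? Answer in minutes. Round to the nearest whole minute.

14 minutes

File: 10.0 GB = 80000.0 Mb.
At 98 Mbps: 80000.0 / 98 = 816.3 s ≈ 13.6 minutes.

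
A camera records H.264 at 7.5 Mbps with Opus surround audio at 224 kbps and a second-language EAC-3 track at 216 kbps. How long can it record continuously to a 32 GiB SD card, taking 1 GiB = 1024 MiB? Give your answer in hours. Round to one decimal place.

9.6 hours

Audio total: 224 + 216 = 440 kbps = 0.440 Mbps.
Total bitrate: 7.5 + 0.440 = 7.940 Mbps.
Capacity: 32 GiB = 274,878 Mb.
Recording time: 274,878 / 7.940 = 34,619 s ≈ 9.62 hours.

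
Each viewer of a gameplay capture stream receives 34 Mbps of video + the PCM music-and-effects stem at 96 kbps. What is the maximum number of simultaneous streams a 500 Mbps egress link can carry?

14

Audio: 96 kbps = 0.096 Mbps.
Per-viewer media rate: 34.096 Mbps.
500 Mbps = 500.0 Mbps; 500.0 / 34.096 = 14.66 → 14 viewers.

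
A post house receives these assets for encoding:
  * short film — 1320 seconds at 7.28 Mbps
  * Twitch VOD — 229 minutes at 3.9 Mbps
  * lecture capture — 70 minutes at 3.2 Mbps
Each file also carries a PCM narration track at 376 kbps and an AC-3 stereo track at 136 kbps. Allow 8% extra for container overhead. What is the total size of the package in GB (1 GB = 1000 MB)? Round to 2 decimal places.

Audio total: 376 + 136 = 512 kbps = 0.512 Mbps.
short film: 7.792 Mbps × 1320 s × 1.08 = 11108.3 Mb
Twitch VOD: 4.412 Mbps × 13740 s × 1.08 = 65470.6 Mb
lecture capture: 3.712 Mbps × 4200 s × 1.08 = 16837.6 Mb
Total: 93416.5 Mb = 11677.1 MB.
= 11.68 GB.

11.68 GB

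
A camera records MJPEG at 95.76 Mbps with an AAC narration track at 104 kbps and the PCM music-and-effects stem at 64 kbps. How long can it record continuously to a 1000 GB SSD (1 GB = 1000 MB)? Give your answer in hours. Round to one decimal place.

23.2 hours

Audio total: 104 + 64 = 168 kbps = 0.168 Mbps.
Total bitrate: 95.76 + 0.168 = 95.928 Mbps.
Capacity: 1000 GB = 8,000,000 Mb.
Recording time: 8,000,000 / 95.928 = 83,396 s ≈ 23.2 hours.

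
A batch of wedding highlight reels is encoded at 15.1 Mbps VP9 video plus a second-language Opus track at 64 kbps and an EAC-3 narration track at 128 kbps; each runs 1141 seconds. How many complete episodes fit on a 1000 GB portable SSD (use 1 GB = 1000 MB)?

Audio total: 64 + 128 = 192 kbps = 0.192 Mbps.
Total bitrate: 15.292 Mbps.
Per item: 15.292 Mbps × 1141 s = 17,448 Mb = 2,181 MB.
Capacity: 1000 GB = 8,000,000 Mb; 458.50 items → 458 complete.

458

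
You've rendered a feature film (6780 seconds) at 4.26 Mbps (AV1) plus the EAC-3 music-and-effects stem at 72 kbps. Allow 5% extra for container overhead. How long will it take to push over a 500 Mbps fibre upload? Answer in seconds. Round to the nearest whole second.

Audio: 72 kbps = 0.072 Mbps.
Total bitrate: 4.332 Mbps.
File: 4.332 Mbps × 6780 s = 29371.0 Mb.
With 5% container overhead: ×1.05. → 30839.5 Mb.
At 500 Mbps: 30839.5 / 500 = 61.7 s ≈ 61.7 seconds.

62 seconds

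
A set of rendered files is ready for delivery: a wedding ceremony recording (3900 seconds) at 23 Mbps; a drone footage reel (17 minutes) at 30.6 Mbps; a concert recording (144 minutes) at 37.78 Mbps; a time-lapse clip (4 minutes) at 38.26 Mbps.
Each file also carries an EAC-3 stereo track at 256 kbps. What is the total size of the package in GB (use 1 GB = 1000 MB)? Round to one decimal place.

Audio: 256 kbps = 0.256 Mbps.
wedding ceremony recording: 23.256 Mbps × 3900 s = 90698.4 Mb
drone footage reel: 30.856 Mbps × 1020 s = 31473.1 Mb
concert recording: 38.036 Mbps × 8640 s = 328631.0 Mb
time-lapse clip: 38.516 Mbps × 240 s = 9243.8 Mb
Total: 460046.4 Mb = 57505.8 MB.
= 57.51 GB.

57.5 GB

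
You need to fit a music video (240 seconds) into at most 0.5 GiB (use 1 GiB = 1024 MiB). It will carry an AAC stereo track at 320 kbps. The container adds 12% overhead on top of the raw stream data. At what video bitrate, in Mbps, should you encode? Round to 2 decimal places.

Budget: 0.5 GiB = 4295.0 Mb.
Stream payload after overhead: 4295.0 / 1.12 = 3834.8 Mb.
Total bitrate budget: 3834.8 Mb / 240 s = 15.978 Mbps.
Audio: 320 kbps = 0.320 Mbps.
Video: 15.978 − 0.320 = 15.658 Mbps.

15.66 Mbps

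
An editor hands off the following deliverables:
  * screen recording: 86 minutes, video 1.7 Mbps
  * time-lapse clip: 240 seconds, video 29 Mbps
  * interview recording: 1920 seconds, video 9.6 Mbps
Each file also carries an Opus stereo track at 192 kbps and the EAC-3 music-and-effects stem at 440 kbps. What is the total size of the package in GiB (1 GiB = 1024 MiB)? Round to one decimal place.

Audio total: 192 + 440 = 632 kbps = 0.632 Mbps.
screen recording: 2.332 Mbps × 5160 s = 12033.1 Mb
time-lapse clip: 29.632 Mbps × 240 s = 7111.7 Mb
interview recording: 10.232 Mbps × 1920 s = 19645.4 Mb
Total: 38790.2 Mb = 4848.8 MB.
= 4.516 GiB.

4.5 GiB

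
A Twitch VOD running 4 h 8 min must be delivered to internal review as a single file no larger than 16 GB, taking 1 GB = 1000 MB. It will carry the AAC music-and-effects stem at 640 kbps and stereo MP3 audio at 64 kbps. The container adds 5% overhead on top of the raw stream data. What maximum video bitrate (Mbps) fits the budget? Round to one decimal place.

Budget: 16 GB = 128000.0 Mb.
Stream payload after overhead: 128000.0 / 1.05 = 121904.8 Mb.
4 h 8 min = 248 min = 14880 s
Total bitrate budget: 121904.8 Mb / 14880 s = 8.193 Mbps.
Audio total: 640 + 64 = 704 kbps = 0.704 Mbps.
Video: 8.193 − 0.704 = 7.489 Mbps.

7.5 Mbps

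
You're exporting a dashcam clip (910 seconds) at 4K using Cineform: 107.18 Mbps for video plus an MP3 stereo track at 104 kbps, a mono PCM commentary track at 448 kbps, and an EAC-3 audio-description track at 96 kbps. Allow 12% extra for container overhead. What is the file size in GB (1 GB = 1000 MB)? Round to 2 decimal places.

13.74 GB

Audio total: 104 + 448 + 96 = 648 kbps = 0.648 Mbps.
Total bitrate: 107.18 + 0.648 = 107.828 Mbps.
Stream data: 107.828 Mbps × 910 s = 98123.5 Mb.
With 12% container overhead: ×1.12.
109,898 Mb ÷ 8 = 13,737 MB → 13.74 GB.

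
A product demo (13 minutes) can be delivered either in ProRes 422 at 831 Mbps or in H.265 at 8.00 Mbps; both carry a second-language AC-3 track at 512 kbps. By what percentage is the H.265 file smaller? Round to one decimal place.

99.0%

13 min = 780 s
Audio: 512 kbps = 0.512 Mbps.
ProRes 422: 831.512 Mbps × 780 s = 648579.4 Mb = 81.072 GB.
H.265: 8.512 Mbps × 780 s = 6639.4 Mb = 0.830 GB.
Reduction: (1 − 0.830/81.072) × 100 = 98.98%.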